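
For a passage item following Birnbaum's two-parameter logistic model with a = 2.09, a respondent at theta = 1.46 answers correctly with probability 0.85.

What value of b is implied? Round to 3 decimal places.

P(theta) = 1 / (1 + exp(−a(theta − b)))
logit(0.85) = ln(0.85/0.15) = 1.7346
b = theta − logit/(a) = 1.46 − 1.7346/2.0900 = 0.6300

0.630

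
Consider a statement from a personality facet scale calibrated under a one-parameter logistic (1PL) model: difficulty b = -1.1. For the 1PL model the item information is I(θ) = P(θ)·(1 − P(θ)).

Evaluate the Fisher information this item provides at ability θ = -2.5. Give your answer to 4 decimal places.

0.1587

P = 1/(1+e^{1.4000}) = 0.1978
P(1−P) = 0.1978 × 0.8022 = 0.1587
I = P(1−P) = 0.15868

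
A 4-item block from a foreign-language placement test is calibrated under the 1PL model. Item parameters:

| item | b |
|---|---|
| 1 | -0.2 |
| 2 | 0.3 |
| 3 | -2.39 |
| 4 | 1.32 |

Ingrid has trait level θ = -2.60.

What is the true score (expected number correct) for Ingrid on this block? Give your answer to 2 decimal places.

0.60

P(θ) = 1 / (1 + exp(−(θ − b)))
P_1 = 1/(1+e^{2.4000}) = 0.0832
P_2 = 1/(1+e^{2.9000}) = 0.0522
P_3 = 1/(1+e^{0.2100}) = 0.4477
P_4 = 1/(1+e^{3.9200}) = 0.0195
E[score] = 0.0832 + 0.0522 + 0.4477 + 0.0195 = 0.6025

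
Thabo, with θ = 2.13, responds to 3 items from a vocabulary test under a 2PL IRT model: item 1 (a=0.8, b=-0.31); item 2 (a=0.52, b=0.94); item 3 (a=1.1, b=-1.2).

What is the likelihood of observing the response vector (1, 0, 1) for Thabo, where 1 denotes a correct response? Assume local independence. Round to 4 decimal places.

P(θ) = 1 / (1 + exp(−a(θ − b)))
P_1 = 1/(1+e^{-1.9520}) = 0.8757
P_2 = 1/(1+e^{-0.6188}) = 0.6499
P_3 = 1/(1+e^{-3.6630}) = 0.9750
L = P_1 × (1−P_2) × P_3 = 0.8757 × 0.3501 × 0.9750 = 0.29886

0.2989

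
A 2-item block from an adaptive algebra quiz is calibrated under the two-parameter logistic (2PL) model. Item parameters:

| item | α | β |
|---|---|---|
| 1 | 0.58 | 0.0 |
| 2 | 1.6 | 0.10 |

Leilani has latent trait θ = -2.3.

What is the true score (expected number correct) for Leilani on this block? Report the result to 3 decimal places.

0.230

P(θ) = 1 / (1 + exp(−α(θ − β)))
P_1 = 1/(1+e^{1.3340}) = 0.2085
P_2 = 1/(1+e^{3.8400}) = 0.0210
E[score] = 0.2085 + 0.0210 = 0.2295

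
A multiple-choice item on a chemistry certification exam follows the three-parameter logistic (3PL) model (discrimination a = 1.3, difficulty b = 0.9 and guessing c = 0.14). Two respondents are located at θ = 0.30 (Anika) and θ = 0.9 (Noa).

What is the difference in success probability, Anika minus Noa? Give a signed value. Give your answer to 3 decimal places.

-0.160

P(θ) = c + (1 − c) · 1 / (1 + exp(−a(θ − b)))
P(Anika) = 0.4103  [exponent -0.7800]
P(Noa) = 0.5700  [exponent 0.0000]
Difference = 0.4103 − 0.5700 = -0.1597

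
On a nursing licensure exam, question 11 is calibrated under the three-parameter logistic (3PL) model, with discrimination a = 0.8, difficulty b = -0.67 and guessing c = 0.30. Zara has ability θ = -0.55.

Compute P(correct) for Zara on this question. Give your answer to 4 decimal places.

P(θ) = c + (1 − c) · 1 / (1 + exp(−a(θ − b)))
Exponent: 0.8 × (-0.55 − (-0.67)) = 0.0960
1/(1 + e^{-0.0960}) = 0.5240
P = 0.30 + 0.70 × 0.5240 = 0.6668

0.6668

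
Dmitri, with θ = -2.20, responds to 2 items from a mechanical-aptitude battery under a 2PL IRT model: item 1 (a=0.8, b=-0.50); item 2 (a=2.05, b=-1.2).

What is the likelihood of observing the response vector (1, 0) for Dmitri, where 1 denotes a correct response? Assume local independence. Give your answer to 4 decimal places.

P(θ) = 1 / (1 + exp(−a(θ − b)))
P_1 = 1/(1+e^{1.3600}) = 0.2042
P_2 = 1/(1+e^{2.0500}) = 0.1141
L = P_1 × (1−P_2) = 0.2042 × 0.8859 = 0.18095

0.1809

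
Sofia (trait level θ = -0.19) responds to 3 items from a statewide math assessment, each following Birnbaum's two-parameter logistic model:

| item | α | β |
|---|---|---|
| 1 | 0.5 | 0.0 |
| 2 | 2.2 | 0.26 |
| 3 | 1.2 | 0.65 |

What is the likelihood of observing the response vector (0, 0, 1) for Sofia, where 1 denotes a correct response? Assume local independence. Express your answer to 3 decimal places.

P(θ) = 1 / (1 + exp(−α(θ − β)))
P_1 = 1/(1+e^{0.0950}) = 0.4763
P_2 = 1/(1+e^{0.9900}) = 0.2709
P_3 = 1/(1+e^{1.0080}) = 0.2674
L = (1−P_1) × (1−P_2) × P_3 = 0.5237 × 0.7291 × 0.2674 = 0.10209

0.102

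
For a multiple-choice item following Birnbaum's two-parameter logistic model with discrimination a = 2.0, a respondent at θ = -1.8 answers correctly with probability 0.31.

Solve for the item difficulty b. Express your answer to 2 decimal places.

-1.40

P(θ) = 1 / (1 + exp(−a(θ − b)))
logit(0.31) = ln(0.31/0.69) = -0.8001
b = θ − logit/(a) = -1.8 − (-0.8001)/2.0000 = -1.3999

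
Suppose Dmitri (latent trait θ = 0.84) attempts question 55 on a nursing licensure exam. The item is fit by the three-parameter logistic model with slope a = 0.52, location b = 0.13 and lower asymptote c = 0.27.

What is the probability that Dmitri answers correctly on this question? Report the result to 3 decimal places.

0.702

P(θ) = c + (1 − c) · 1 / (1 + exp(−a(θ − b)))
Exponent: 0.52 × (0.84 − 0.13) = 0.3692
1/(1 + e^{-0.3692}) = 0.5913
P = 0.27 + 0.73 × 0.5913 = 0.7016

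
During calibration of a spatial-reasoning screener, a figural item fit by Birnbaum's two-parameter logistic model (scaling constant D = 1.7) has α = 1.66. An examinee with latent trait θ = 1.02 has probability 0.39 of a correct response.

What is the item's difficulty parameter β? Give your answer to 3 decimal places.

P(θ) = 1 / (1 + exp(−D·α(θ − β)))
logit(0.39) = ln(0.39/0.61) = -0.4473
β = θ − logit/(1.7·α) = 1.02 − (-0.4473)/2.8220 = 1.1785

1.179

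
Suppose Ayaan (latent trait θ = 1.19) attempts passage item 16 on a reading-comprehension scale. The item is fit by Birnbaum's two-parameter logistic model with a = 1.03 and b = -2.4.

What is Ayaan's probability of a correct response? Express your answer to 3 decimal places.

P(θ) = 1 / (1 + exp(−a(θ − b)))
Exponent: 1.03 × (1.19 − (-2.4)) = 3.6977
1/(1 + e^{-3.6977}) = 0.9758

0.976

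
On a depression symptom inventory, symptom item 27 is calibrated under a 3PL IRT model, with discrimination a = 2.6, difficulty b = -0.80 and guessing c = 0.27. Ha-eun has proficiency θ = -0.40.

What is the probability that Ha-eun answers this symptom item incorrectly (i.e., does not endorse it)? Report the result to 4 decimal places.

P(θ) = c + (1 − c) · 1 / (1 + exp(−a(θ − b)))
Exponent: 2.6 × (-0.40 − (-0.80)) = 1.0400
1/(1 + e^{-1.0400}) = 0.7389
P = 0.27 + 0.73 × 0.7389 = 0.8094
P(incorrect) = 1 − 0.8094 = 0.1906

0.1906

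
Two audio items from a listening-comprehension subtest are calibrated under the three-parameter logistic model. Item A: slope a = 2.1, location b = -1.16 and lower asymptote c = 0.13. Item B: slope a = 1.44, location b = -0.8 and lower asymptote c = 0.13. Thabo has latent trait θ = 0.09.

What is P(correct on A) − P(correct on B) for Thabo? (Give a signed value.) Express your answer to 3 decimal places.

0.130

P(θ) = c + (1 − c) · 1 / (1 + exp(−a(θ − b)))
P_A = 0.9412
P_B = 0.8110
P_A − P_B = 0.1303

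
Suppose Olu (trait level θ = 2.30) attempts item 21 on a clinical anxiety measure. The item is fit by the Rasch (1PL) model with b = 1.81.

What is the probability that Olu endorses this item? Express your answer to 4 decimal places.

0.6201

P(θ) = 1 / (1 + exp(−(θ − b)))
Exponent: (2.30 − 1.81) = 0.4900
1/(1 + e^{-0.4900}) = 0.6201
P = 0.6201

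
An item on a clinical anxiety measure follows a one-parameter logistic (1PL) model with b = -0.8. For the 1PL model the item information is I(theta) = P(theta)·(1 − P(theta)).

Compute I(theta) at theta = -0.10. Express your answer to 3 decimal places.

0.222

P = 1/(1+e^{-0.7000}) = 0.6682
P(1−P) = 0.6682 × 0.3318 = 0.2217
I = P(1−P) = 0.22171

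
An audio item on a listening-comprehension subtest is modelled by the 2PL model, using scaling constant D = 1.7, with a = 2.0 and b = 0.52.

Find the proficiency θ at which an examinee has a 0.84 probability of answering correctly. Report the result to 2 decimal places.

1.01

P(θ) = 1 / (1 + exp(−D·a(θ − b)))
logit = ln(0.8400/0.1600) = 1.6582
θ = b + logit/(1.7·a) = 0.52 + 1.6582/3.4000 = 1.0077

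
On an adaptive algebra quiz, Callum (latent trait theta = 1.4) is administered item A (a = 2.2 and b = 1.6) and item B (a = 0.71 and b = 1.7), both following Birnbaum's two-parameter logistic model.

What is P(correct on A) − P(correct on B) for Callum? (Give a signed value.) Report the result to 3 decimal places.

-0.055

P(theta) = 1 / (1 + exp(−a(theta − b)))
P_A = 0.3917
P_B = 0.4470
P_A − P_B = -0.0552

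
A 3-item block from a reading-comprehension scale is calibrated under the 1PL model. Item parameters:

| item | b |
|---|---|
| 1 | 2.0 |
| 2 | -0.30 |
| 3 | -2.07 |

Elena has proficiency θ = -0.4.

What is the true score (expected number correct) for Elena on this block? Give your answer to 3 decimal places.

P(θ) = 1 / (1 + exp(−(θ − b)))
P_1 = 1/(1+e^{2.4000}) = 0.0832
P_2 = 1/(1+e^{0.1000}) = 0.4750
P_3 = 1/(1+e^{-1.6700}) = 0.8416
E[score] = 0.0832 + 0.4750 + 0.8416 = 1.3998

1.400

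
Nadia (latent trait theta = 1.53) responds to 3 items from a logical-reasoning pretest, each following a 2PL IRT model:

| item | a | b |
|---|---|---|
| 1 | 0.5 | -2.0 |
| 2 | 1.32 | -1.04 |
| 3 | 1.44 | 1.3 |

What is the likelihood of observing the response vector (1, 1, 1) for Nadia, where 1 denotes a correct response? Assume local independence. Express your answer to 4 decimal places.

0.4808

P(theta) = 1 / (1 + exp(−a(theta − b)))
P_1 = 1/(1+e^{-1.7650}) = 0.8538
P_2 = 1/(1+e^{-3.3924}) = 0.9675
P_3 = 1/(1+e^{-0.3312}) = 0.5821
L = P_1 × P_2 × P_3 = 0.8538 × 0.9675 × 0.5821 = 0.48081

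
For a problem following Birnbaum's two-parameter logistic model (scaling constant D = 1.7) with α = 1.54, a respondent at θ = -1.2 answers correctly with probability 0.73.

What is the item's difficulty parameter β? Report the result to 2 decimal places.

-1.58

P(θ) = 1 / (1 + exp(−D·α(θ − β)))
logit(0.73) = ln(0.73/0.27) = 0.9946
β = θ − logit/(1.7·α) = -1.2 − 0.9946/2.6180 = -1.5799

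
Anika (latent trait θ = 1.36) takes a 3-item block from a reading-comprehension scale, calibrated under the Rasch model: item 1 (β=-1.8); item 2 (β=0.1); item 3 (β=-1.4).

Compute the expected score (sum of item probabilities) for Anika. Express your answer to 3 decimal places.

P(θ) = 1 / (1 + exp(−(θ − β)))
P_1 = 1/(1+e^{-3.1600}) = 0.9593
P_2 = 1/(1+e^{-1.2600}) = 0.7790
P_3 = 1/(1+e^{-2.7600}) = 0.9405
E[score] = 0.9593 + 0.7790 + 0.9405 = 2.6788

2.679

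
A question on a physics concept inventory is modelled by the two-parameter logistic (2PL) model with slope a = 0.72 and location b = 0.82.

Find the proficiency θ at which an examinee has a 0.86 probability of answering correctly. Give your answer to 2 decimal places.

3.34

P(θ) = 1 / (1 + exp(−a(θ − b)))
logit = ln(0.8600/0.1400) = 1.8153
θ = b + logit/(a) = 0.82 + 1.8153/0.7200 = 3.3412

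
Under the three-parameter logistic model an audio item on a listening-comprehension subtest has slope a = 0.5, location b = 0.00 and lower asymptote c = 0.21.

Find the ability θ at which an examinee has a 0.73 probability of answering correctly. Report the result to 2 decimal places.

P(θ) = c + (1 − c) · 1 / (1 + exp(−a(θ − b)))
Remove guessing floor: (0.73 − 0.21)/(1 − 0.21) = 0.6582
logit = ln(0.6582/0.3418) = 0.6554
θ = b + logit/(a) = 0.00 + 0.6554/0.5000 = 1.3108

1.31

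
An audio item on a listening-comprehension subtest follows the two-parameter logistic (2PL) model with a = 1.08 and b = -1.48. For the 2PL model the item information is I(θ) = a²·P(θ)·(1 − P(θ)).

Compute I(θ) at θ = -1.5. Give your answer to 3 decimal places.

0.292

P = 1/(1+e^{0.0216}) = 0.4946
P(1−P) = 0.4946 × 0.5054 = 0.2500
I = a² × P(1−P) = 1.08² × 0.2500 = 0.29157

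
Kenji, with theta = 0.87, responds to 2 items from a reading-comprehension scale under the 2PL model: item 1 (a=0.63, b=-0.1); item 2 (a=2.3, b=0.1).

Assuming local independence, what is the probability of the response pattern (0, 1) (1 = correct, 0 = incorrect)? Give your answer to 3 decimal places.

P(theta) = 1 / (1 + exp(−a(theta − b)))
P_1 = 1/(1+e^{-0.6111}) = 0.6482
P_2 = 1/(1+e^{-1.7710}) = 0.8546
L = (1−P_1) × P_2 = 0.3518 × 0.8546 = 0.30065

0.301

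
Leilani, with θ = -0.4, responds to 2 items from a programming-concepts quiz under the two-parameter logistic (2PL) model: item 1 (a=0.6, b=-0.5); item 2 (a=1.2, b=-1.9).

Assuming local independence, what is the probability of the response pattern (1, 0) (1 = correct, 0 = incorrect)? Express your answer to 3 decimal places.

P(θ) = 1 / (1 + exp(−a(θ − b)))
P_1 = 1/(1+e^{-0.0600}) = 0.5150
P_2 = 1/(1+e^{-1.8000}) = 0.8581
L = P_1 × (1−P_2) = 0.5150 × 0.1419 = 0.07305

0.073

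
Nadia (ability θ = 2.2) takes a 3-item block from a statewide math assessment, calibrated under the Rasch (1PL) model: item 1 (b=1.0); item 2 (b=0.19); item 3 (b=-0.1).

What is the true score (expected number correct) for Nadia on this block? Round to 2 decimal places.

2.56

P(θ) = 1 / (1 + exp(−(θ − b)))
P_1 = 1/(1+e^{-1.2000}) = 0.7685
P_2 = 1/(1+e^{-2.0100}) = 0.8818
P_3 = 1/(1+e^{-2.3000}) = 0.9089
E[score] = 0.7685 + 0.8818 + 0.9089 = 2.5592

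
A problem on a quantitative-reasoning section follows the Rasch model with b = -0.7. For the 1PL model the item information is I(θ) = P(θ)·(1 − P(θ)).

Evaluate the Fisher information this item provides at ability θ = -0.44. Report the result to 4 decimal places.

P = 1/(1+e^{-0.2600}) = 0.5646
P(1−P) = 0.5646 × 0.4354 = 0.2458
I = P(1−P) = 0.24582

0.2458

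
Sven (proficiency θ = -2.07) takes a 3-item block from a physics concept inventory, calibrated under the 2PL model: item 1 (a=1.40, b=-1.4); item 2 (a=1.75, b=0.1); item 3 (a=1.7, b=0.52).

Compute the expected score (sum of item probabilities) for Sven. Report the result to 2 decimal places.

P(θ) = 1 / (1 + exp(−a(θ − b)))
P_1 = 1/(1+e^{0.9380}) = 0.2813
P_2 = 1/(1+e^{3.7975}) = 0.0219
P_3 = 1/(1+e^{4.4030}) = 0.0121
E[score] = 0.2813 + 0.0219 + 0.0121 = 0.3153

0.32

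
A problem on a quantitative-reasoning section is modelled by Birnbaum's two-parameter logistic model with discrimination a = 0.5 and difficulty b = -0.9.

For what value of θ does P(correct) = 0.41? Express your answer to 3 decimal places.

-1.628

P(θ) = 1 / (1 + exp(−a(θ − b)))
logit = ln(0.4100/0.5900) = -0.3640
θ = b + logit/(a) = -0.9 + (-0.3640)/0.5000 = -1.6279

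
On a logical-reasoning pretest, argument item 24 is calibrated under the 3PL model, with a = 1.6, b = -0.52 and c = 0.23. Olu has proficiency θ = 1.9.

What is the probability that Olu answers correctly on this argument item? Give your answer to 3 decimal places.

0.984

P(θ) = c + (1 − c) · 1 / (1 + exp(−a(θ − b)))
Exponent: 1.6 × (1.9 − (-0.52)) = 3.8720
1/(1 + e^{-3.8720}) = 0.9796
P = 0.23 + 0.77 × 0.9796 = 0.9843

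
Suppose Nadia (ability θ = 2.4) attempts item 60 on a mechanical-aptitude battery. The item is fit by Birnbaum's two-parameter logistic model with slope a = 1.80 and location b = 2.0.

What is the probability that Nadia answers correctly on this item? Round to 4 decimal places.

P(θ) = 1 / (1 + exp(−a(θ − b)))
Exponent: 1.80 × (2.4 − 2.0) = 0.7200
1/(1 + e^{-0.7200}) = 0.6726

0.6726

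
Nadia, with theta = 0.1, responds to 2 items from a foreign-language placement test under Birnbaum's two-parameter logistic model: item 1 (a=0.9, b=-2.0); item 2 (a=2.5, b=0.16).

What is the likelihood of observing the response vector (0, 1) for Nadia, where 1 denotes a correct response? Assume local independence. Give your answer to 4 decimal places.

0.0607

P(theta) = 1 / (1 + exp(−a(theta − b)))
P_1 = 1/(1+e^{-1.8900}) = 0.8688
P_2 = 1/(1+e^{0.1500}) = 0.4626
L = (1−P_1) × P_2 = 0.1312 × 0.4626 = 0.06071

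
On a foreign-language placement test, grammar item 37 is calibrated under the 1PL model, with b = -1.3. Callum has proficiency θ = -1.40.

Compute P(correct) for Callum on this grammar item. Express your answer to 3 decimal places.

0.475

P(θ) = 1 / (1 + exp(−(θ − b)))
Exponent: (-1.40 − (-1.3)) = -0.1000
1/(1 + e^{0.1000}) = 0.4750
P = 0.4750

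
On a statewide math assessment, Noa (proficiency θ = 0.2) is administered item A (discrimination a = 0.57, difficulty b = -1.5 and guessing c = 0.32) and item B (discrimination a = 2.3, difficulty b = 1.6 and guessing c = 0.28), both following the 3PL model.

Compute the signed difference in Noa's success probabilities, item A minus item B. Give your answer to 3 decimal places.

P(θ) = c + (1 − c) · 1 / (1 + exp(−a(θ − b)))
P_A = 0.8129
P_B = 0.3077
P_A − P_B = 0.5053

0.505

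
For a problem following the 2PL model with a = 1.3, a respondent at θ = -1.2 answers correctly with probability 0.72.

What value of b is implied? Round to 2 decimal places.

P(θ) = 1 / (1 + exp(−a(θ − b)))
logit(0.72) = ln(0.72/0.28) = 0.9445
b = θ − logit/(a) = -1.2 − 0.9445/1.3000 = -1.9265

-1.93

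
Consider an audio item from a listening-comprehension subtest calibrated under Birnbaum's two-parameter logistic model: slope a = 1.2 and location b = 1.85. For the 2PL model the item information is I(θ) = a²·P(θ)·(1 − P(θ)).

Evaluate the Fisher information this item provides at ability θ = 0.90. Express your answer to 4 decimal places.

P = 1/(1+e^{1.1400}) = 0.2423
P(1−P) = 0.2423 × 0.7577 = 0.1836
I = a² × P(1−P) = 1.2² × 0.1836 = 0.26439

0.2644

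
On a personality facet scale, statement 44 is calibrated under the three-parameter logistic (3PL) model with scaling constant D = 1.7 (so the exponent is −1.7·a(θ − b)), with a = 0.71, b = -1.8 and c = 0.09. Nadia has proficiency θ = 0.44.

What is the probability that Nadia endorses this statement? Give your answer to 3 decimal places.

0.943

P(θ) = c + (1 − c) · 1 / (1 + exp(−D·a(θ − b)))
Exponent: 1.7 × 0.71 × (0.44 − (-1.8)) = 2.7037
1/(1 + e^{-2.7037}) = 0.9372
P = 0.09 + 0.91 × 0.9372 = 0.9429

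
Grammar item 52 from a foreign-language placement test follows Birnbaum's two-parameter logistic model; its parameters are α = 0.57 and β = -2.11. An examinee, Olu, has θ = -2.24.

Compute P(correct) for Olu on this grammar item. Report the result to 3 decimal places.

0.481

P(θ) = 1 / (1 + exp(−α(θ − β)))
Exponent: 0.57 × (-2.24 − (-2.11)) = -0.0741
1/(1 + e^{0.0741}) = 0.4815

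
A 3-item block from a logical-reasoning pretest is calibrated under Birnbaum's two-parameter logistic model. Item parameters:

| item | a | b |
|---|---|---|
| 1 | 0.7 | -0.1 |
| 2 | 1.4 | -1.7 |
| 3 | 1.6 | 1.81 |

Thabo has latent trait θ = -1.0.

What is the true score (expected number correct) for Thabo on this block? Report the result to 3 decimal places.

P(θ) = 1 / (1 + exp(−a(θ − b)))
P_1 = 1/(1+e^{0.6300}) = 0.3475
P_2 = 1/(1+e^{-0.9800}) = 0.7271
P_3 = 1/(1+e^{4.4960}) = 0.0110
E[score] = 0.3475 + 0.7271 + 0.0110 = 1.0856

1.086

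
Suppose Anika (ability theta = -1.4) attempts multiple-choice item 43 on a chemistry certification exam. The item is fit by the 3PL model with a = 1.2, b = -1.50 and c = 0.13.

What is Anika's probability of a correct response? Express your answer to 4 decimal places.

0.5911

P(theta) = c + (1 − c) · 1 / (1 + exp(−a(theta − b)))
Exponent: 1.2 × (-1.4 − (-1.50)) = 0.1200
1/(1 + e^{-0.1200}) = 0.5300
P = 0.13 + 0.87 × 0.5300 = 0.5911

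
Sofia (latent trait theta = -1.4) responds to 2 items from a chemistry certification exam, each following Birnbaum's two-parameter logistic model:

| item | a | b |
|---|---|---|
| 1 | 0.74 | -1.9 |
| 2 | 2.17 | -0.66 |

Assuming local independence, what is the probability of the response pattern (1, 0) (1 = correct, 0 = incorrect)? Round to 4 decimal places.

0.4926

P(theta) = 1 / (1 + exp(−a(theta − b)))
P_1 = 1/(1+e^{-0.3700}) = 0.5915
P_2 = 1/(1+e^{1.6058}) = 0.1672
L = P_1 × (1−P_2) = 0.5915 × 0.8328 = 0.49258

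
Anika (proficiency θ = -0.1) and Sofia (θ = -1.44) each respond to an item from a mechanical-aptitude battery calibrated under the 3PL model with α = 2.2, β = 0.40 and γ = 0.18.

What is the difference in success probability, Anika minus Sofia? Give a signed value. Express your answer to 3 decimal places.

P(θ) = γ + (1 − γ) · 1 / (1 + exp(−α(θ − β)))
P(Anika) = 0.3848  [exponent -1.1000]
P(Sofia) = 0.1941  [exponent -4.0480]
Difference = 0.3848 − 0.1941 = 0.1907

0.191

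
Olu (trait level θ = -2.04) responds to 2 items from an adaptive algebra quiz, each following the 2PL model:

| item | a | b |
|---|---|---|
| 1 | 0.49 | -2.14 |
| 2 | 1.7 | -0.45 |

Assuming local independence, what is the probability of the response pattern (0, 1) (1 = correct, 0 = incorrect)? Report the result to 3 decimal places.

0.031

P(θ) = 1 / (1 + exp(−a(θ − b)))
P_1 = 1/(1+e^{-0.0490}) = 0.5122
P_2 = 1/(1+e^{2.7030}) = 0.0628
L = (1−P_1) × P_2 = 0.4878 × 0.0628 = 0.03063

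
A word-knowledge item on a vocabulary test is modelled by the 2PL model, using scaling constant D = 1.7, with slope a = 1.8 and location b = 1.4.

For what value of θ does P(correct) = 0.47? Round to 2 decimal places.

1.36

P(θ) = 1 / (1 + exp(−D·a(θ − b)))
logit = ln(0.4700/0.5300) = -0.1201
θ = b + logit/(1.7·a) = 1.4 + (-0.1201)/3.0600 = 1.3607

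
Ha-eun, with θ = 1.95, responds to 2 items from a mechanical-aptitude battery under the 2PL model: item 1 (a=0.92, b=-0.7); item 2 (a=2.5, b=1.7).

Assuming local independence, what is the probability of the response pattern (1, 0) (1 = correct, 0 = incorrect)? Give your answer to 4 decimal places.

P(θ) = 1 / (1 + exp(−a(θ − b)))
P_1 = 1/(1+e^{-2.4380}) = 0.9197
P_2 = 1/(1+e^{-0.6250}) = 0.6514
L = P_1 × (1−P_2) = 0.9197 × 0.3486 = 0.32064

0.3206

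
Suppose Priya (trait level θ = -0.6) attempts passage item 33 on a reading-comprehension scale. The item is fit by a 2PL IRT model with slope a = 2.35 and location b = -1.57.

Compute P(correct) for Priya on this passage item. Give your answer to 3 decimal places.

P(θ) = 1 / (1 + exp(−a(θ − b)))
Exponent: 2.35 × (-0.6 − (-1.57)) = 2.2795
1/(1 + e^{-2.2795}) = 0.9072

0.907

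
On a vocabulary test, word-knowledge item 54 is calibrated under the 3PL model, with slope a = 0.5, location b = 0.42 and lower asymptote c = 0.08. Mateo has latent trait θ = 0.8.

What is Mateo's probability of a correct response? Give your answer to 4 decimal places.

P(θ) = c + (1 − c) · 1 / (1 + exp(−a(θ − b)))
Exponent: 0.5 × (0.8 − 0.42) = 0.1900
1/(1 + e^{-0.1900}) = 0.5474
P = 0.08 + 0.92 × 0.5474 = 0.5836

0.5836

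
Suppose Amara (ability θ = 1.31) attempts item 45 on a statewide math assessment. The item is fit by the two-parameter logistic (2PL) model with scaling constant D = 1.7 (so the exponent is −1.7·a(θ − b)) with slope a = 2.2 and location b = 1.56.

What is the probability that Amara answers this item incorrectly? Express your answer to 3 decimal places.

0.718

P(θ) = 1 / (1 + exp(−D·a(θ − b)))
Exponent: 1.7 × 2.2 × (1.31 − 1.56) = -0.9350
1/(1 + e^{0.9350}) = 0.2819
P = 0.2819
P(incorrect) = 1 − 0.2819 = 0.7181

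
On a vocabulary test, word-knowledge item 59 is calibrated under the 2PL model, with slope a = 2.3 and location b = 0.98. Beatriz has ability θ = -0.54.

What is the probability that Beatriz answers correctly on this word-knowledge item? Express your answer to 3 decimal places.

0.029

P(θ) = 1 / (1 + exp(−a(θ − b)))
Exponent: 2.3 × (-0.54 − 0.98) = -3.4960
1/(1 + e^{3.4960}) = 0.0294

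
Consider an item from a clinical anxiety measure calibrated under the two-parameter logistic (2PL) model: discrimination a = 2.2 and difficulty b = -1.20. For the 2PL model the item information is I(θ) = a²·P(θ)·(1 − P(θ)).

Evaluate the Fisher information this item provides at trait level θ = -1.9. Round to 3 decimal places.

P = 1/(1+e^{1.5400}) = 0.1765
P(1−P) = 0.1765 × 0.8235 = 0.1454
I = a² × P(1−P) = 2.2² × 0.1454 = 0.70359

0.704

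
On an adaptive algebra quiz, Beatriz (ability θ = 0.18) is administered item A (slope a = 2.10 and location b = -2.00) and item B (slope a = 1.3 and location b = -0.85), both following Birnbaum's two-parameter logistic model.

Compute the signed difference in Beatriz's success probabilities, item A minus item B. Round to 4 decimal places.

P(θ) = 1 / (1 + exp(−a(θ − b)))
P_A = 0.9898
P_B = 0.7923
P_A − P_B = 0.1975

0.1975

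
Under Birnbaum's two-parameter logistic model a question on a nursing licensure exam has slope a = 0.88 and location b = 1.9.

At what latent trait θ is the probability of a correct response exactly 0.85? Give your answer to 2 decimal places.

3.87

P(θ) = 1 / (1 + exp(−a(θ − b)))
logit = ln(0.8500/0.1500) = 1.7346
θ = b + logit/(a) = 1.9 + 1.7346/0.8800 = 3.8711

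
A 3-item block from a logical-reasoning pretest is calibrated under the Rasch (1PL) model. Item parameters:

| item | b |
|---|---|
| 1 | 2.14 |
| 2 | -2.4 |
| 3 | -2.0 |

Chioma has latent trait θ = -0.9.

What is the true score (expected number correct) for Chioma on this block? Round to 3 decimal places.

1.613

P(θ) = 1 / (1 + exp(−(θ − b)))
P_1 = 1/(1+e^{3.0400}) = 0.0457
P_2 = 1/(1+e^{-1.5000}) = 0.8176
P_3 = 1/(1+e^{-1.1000}) = 0.7503
E[score] = 0.0457 + 0.8176 + 0.7503 = 1.6135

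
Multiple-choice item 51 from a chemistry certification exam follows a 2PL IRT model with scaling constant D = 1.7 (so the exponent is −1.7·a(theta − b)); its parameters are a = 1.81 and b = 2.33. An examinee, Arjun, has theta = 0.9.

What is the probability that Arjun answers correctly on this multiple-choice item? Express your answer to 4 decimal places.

0.0121

P(theta) = 1 / (1 + exp(−D·a(theta − b)))
Exponent: 1.7 × 1.81 × (0.9 − 2.33) = -4.4001
1/(1 + e^{4.4001}) = 0.0121
P = 0.0121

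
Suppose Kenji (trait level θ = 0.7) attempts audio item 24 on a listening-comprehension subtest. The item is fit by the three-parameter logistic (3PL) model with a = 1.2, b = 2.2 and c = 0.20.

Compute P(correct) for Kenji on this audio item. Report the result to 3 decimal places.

P(θ) = c + (1 − c) · 1 / (1 + exp(−a(θ − b)))
Exponent: 1.2 × (0.7 − 2.2) = -1.8000
1/(1 + e^{1.8000}) = 0.1419
P = 0.20 + 0.80 × 0.1419 = 0.3135

0.313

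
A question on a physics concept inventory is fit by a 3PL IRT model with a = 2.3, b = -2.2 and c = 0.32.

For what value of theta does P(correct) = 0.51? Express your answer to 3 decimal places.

P(theta) = c + (1 − c) · 1 / (1 + exp(−a(theta − b)))
Remove guessing floor: (0.51 − 0.32)/(1 − 0.32) = 0.2794
logit = ln(0.2794/0.7206) = -0.9474
theta = b + logit/(a) = -2.2 + (-0.9474)/2.3000 = -2.6119

-2.612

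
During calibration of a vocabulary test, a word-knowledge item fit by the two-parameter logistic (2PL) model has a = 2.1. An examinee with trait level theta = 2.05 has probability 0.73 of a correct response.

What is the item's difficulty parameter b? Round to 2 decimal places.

1.58

P(theta) = 1 / (1 + exp(−a(theta − b)))
logit(0.73) = ln(0.73/0.27) = 0.9946
b = theta − logit/(a) = 2.05 − 0.9946/2.1000 = 1.5764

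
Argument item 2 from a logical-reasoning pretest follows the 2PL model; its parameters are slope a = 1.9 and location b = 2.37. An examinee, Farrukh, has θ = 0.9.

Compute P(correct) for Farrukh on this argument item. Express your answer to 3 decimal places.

0.058

P(θ) = 1 / (1 + exp(−a(θ − b)))
Exponent: 1.9 × (0.9 − 2.37) = -2.7930
1/(1 + e^{2.7930}) = 0.0577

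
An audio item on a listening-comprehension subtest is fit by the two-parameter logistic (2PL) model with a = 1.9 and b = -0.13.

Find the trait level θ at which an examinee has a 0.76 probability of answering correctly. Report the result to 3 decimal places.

P(θ) = 1 / (1 + exp(−a(θ − b)))
logit = ln(0.7600/0.2400) = 1.1527
θ = b + logit/(a) = -0.13 + 1.1527/1.9000 = 0.4767

0.477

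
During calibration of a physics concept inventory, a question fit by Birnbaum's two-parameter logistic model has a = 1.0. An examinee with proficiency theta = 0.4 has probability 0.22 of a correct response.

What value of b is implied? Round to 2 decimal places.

P(theta) = 1 / (1 + exp(−a(theta − b)))
logit(0.22) = ln(0.22/0.78) = -1.2657
b = theta − logit/(a) = 0.4 − (-1.2657)/1.0000 = 1.6657

1.67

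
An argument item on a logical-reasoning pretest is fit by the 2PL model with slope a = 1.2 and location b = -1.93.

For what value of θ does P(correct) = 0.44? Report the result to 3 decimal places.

P(θ) = 1 / (1 + exp(−a(θ − b)))
logit = ln(0.4400/0.5600) = -0.2412
θ = b + logit/(a) = -1.93 + (-0.2412)/1.2000 = -2.1310

-2.131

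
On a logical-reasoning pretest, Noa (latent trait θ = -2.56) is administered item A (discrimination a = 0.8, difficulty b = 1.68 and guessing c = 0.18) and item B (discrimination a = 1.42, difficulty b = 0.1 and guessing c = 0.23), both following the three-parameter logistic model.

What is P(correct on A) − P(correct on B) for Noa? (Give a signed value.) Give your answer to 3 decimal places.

-0.041

P(θ) = c + (1 − c) · 1 / (1 + exp(−a(θ − b)))
P_A = 0.2067
P_B = 0.2472
P_A − P_B = -0.0405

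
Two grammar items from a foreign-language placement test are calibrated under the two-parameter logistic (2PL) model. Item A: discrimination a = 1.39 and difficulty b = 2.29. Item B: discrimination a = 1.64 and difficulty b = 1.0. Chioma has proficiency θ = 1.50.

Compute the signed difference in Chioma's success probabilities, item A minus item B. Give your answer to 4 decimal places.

P(θ) = 1 / (1 + exp(−a(θ − b)))
P_A = 0.2501
P_B = 0.6942
P_A − P_B = -0.4441

-0.4441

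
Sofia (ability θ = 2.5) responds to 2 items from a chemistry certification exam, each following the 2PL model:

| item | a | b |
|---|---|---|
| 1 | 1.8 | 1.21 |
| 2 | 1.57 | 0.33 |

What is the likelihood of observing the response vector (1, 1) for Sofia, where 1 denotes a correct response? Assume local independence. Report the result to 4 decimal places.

P(θ) = 1 / (1 + exp(−a(θ − b)))
P_1 = 1/(1+e^{-2.3220}) = 0.9107
P_2 = 1/(1+e^{-3.4069}) = 0.9679
L = P_1 × P_2 = 0.9107 × 0.9679 = 0.88147

0.8815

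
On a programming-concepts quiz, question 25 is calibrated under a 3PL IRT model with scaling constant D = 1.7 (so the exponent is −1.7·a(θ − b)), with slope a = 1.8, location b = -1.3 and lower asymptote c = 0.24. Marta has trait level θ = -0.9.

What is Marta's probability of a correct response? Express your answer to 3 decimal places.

P(θ) = c + (1 − c) · 1 / (1 + exp(−D·a(θ − b)))
Exponent: 1.7 × 1.8 × (-0.9 − (-1.3)) = 1.2240
1/(1 + e^{-1.2240}) = 0.7728
P = 0.24 + 0.76 × 0.7728 = 0.8273

0.827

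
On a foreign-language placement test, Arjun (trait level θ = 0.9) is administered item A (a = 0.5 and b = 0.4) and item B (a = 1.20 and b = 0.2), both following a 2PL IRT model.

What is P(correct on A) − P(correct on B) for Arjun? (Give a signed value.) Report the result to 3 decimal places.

-0.136

P(θ) = 1 / (1 + exp(−a(θ − b)))
P_A = 0.5622
P_B = 0.6985
P_A − P_B = -0.1363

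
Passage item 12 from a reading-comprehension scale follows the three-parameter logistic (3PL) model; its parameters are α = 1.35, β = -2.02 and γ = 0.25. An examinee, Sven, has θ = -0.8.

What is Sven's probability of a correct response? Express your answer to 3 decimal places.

0.879

P(θ) = γ + (1 − γ) · 1 / (1 + exp(−α(θ − β)))
Exponent: 1.35 × (-0.8 − (-2.02)) = 1.6470
1/(1 + e^{-1.6470}) = 0.8385
P = 0.25 + 0.75 × 0.8385 = 0.8789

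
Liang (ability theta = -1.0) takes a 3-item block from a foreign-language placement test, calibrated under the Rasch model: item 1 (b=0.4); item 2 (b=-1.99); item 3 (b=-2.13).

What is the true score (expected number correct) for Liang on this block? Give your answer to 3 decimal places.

1.683

P(theta) = 1 / (1 + exp(−(theta − b)))
P_1 = 1/(1+e^{1.4000}) = 0.1978
P_2 = 1/(1+e^{-0.9900}) = 0.7291
P_3 = 1/(1+e^{-1.1300}) = 0.7558
E[score] = 0.1978 + 0.7291 + 0.7558 = 1.6827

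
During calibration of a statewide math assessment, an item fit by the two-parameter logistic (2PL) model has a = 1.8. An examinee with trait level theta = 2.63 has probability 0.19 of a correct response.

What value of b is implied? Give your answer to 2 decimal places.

3.44

P(theta) = 1 / (1 + exp(−a(theta − b)))
logit(0.19) = ln(0.19/0.81) = -1.4500
b = theta − logit/(a) = 2.63 − (-1.4500)/1.8000 = 3.4356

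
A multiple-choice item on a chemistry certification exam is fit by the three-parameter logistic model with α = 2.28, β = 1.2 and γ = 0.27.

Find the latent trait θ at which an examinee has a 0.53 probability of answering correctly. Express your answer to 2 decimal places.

P(θ) = γ + (1 − γ) · 1 / (1 + exp(−α(θ − β)))
Remove guessing floor: (0.53 − 0.27)/(1 − 0.27) = 0.3562
logit = ln(0.3562/0.6438) = -0.5921
θ = β + logit/(α) = 1.2 + (-0.5921)/2.2800 = 0.9403

0.94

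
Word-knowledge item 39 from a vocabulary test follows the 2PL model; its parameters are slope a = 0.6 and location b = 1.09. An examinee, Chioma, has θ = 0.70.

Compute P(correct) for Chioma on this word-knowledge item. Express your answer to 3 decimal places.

0.442

P(θ) = 1 / (1 + exp(−a(θ − b)))
Exponent: 0.6 × (0.70 − 1.09) = -0.2340
1/(1 + e^{0.2340}) = 0.4418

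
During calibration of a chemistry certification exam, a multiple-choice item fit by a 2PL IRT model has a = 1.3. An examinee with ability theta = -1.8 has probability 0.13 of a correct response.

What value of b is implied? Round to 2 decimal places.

P(theta) = 1 / (1 + exp(−a(theta − b)))
logit(0.13) = ln(0.13/0.87) = -1.9010
b = theta − logit/(a) = -1.8 − (-1.9010)/1.3000 = -0.3377

-0.34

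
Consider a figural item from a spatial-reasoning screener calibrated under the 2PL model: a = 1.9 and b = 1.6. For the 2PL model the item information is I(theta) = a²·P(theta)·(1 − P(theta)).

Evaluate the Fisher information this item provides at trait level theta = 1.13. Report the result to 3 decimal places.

P = 1/(1+e^{0.8930}) = 0.2905
P(1−P) = 0.2905 × 0.7095 = 0.2061
I = a² × P(1−P) = 1.9² × 0.2061 = 0.74404

0.744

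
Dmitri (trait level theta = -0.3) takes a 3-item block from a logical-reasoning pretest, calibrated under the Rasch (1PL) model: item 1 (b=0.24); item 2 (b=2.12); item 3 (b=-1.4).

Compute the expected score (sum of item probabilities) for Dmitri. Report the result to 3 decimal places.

1.200

P(theta) = 1 / (1 + exp(−(theta − b)))
P_1 = 1/(1+e^{0.5400}) = 0.3682
P_2 = 1/(1+e^{2.4200}) = 0.0817
P_3 = 1/(1+e^{-1.1000}) = 0.7503
E[score] = 0.3682 + 0.0817 + 0.7503 = 1.2001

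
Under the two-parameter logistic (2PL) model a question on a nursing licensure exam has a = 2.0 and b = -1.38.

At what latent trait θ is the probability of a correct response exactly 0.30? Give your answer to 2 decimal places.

-1.80

P(θ) = 1 / (1 + exp(−a(θ − b)))
logit = ln(0.3000/0.7000) = -0.8473
θ = b + logit/(a) = -1.38 + (-0.8473)/2.0000 = -1.8036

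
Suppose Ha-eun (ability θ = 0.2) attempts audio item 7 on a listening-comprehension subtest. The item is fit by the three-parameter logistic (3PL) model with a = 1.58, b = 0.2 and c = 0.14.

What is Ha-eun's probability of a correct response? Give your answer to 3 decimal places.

0.570

P(θ) = c + (1 − c) · 1 / (1 + exp(−a(θ − b)))
Exponent: 1.58 × (0.2 − 0.2) = 0.0000
1/(1 + e^{0.0000}) = 0.5000
P = 0.14 + 0.86 × 0.5000 = 0.5700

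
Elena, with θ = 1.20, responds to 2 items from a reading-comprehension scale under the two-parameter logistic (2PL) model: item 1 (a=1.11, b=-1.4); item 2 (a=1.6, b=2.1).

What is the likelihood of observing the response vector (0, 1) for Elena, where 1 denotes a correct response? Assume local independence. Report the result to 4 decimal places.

0.0101

P(θ) = 1 / (1 + exp(−a(θ − b)))
P_1 = 1/(1+e^{-2.8860}) = 0.9472
P_2 = 1/(1+e^{1.4400}) = 0.1915
L = (1−P_1) × P_2 = 0.0528 × 0.1915 = 0.01012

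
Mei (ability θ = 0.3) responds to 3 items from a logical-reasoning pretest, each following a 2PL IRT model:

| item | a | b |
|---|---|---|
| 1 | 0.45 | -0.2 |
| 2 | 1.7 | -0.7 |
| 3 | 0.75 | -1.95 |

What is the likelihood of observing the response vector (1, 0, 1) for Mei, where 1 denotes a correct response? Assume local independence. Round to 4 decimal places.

0.0725

P(θ) = 1 / (1 + exp(−a(θ − b)))
P_1 = 1/(1+e^{-0.2250}) = 0.5560
P_2 = 1/(1+e^{-1.7000}) = 0.8455
P_3 = 1/(1+e^{-1.6875}) = 0.8439
L = P_1 × (1−P_2) × P_3 = 0.5560 × 0.1545 × 0.8439 = 0.07248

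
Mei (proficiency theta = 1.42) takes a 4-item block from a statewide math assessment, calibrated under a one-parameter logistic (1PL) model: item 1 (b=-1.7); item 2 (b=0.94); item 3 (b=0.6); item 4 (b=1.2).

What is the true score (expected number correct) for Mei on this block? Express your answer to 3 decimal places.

2.824

P(theta) = 1 / (1 + exp(−(theta − b)))
P_1 = 1/(1+e^{-3.1200}) = 0.9577
P_2 = 1/(1+e^{-0.4800}) = 0.6177
P_3 = 1/(1+e^{-0.8200}) = 0.6942
P_4 = 1/(1+e^{-0.2200}) = 0.5548
E[score] = 0.9577 + 0.6177 + 0.6942 + 0.5548 = 2.8245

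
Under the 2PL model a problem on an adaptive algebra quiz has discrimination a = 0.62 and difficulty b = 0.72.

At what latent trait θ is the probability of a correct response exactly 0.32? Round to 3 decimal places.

P(θ) = 1 / (1 + exp(−a(θ − b)))
logit = ln(0.3200/0.6800) = -0.7538
θ = b + logit/(a) = 0.72 + (-0.7538)/0.6200 = -0.4958

-0.496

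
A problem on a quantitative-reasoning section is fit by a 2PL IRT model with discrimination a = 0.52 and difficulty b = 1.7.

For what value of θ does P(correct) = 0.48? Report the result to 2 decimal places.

P(θ) = 1 / (1 + exp(−a(θ − b)))
logit = ln(0.4800/0.5200) = -0.0800
θ = b + logit/(a) = 1.7 + (-0.0800)/0.5200 = 1.5461

1.55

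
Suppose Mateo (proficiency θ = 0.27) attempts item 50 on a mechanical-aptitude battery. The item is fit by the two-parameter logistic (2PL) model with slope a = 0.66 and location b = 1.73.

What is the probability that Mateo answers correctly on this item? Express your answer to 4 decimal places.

0.2762

P(θ) = 1 / (1 + exp(−a(θ − b)))
Exponent: 0.66 × (0.27 − 1.73) = -0.9636
1/(1 + e^{0.9636}) = 0.2762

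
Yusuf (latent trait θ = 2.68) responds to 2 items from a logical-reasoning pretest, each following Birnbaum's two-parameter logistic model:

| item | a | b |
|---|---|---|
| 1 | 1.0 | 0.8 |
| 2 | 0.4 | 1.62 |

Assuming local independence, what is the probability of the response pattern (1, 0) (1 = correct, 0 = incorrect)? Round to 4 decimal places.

P(θ) = 1 / (1 + exp(−a(θ − b)))
P_1 = 1/(1+e^{-1.8800}) = 0.8676
P_2 = 1/(1+e^{-0.4240}) = 0.6044
L = P_1 × (1−P_2) = 0.8676 × 0.3956 = 0.34319

0.3432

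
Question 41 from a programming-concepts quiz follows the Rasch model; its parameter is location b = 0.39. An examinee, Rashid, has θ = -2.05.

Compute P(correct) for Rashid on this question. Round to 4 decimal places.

0.0802

P(θ) = 1 / (1 + exp(−(θ − b)))
Exponent: (-2.05 − 0.39) = -2.4400
1/(1 + e^{2.4400}) = 0.0802
P = 0.0802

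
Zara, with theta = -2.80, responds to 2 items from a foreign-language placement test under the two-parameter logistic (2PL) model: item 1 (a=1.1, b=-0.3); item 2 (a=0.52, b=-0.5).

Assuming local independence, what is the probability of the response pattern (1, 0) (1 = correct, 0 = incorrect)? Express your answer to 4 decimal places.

0.0461

P(theta) = 1 / (1 + exp(−a(theta − b)))
P_1 = 1/(1+e^{2.7500}) = 0.0601
P_2 = 1/(1+e^{1.1960}) = 0.2322
L = P_1 × (1−P_2) = 0.0601 × 0.7678 = 0.04614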